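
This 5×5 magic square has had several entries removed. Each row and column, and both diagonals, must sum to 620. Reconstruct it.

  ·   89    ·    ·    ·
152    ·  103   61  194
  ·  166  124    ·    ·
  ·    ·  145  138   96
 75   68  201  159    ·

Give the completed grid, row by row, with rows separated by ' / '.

Using row 2: 152 + 103 + 61 + 194 + ? → (2,2) = 620 − 510 = 110.
Row 5 must total 620; the given cells sum to 503, so (5,5) = 117.
Column 2 must total 620; the given cells sum to 433, so (4,2) = 187.
The remaining cell in column 3 is (1,3) = 620 − 573 = 47.
Using main diagonal: 110 + 124 + 138 + 117 + ? → (1,1) = 620 − 489 = 131.
Anti-diagonal must total 620; the given cells sum to 447, so (1,5) = 173.
The remaining cell in row 1 is (1,4) = 620 − 440 = 180.
Row 4 must total 620; the given cells sum to 566, so (4,1) = 54.
Column 1: 131 + 152 + 54 + 75 + ? = 620, so (3,1) = 208.
Column 4: 180 + 61 + 138 + 159 + ? = 620, so (3,4) = 82.
Using column 5: 173 + 194 + 96 + 117 + ? → (3,5) = 620 − 580 = 40.

131 89 47 180 173 / 152 110 103 61 194 / 208 166 124 82 40 / 54 187 145 138 96 / 75 68 201 159 117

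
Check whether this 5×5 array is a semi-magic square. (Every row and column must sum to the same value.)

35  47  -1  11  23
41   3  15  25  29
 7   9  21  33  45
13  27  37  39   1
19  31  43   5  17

Row 1: 35 + 47 + (-1) + 11 + 23 = 115.
Row 2: 41 + 3 + 15 + 25 + 29 = 113.
Row 3: 7 + 9 + 21 + 33 + 45 = 115.
Row 4: 13 + 27 + 37 + 39 + 1 = 117.
Row 5: 19 + 31 + 43 + 5 + 17 = 115.
Column 1: 35 + 41 + 7 + 13 + 19 = 115.
Column 2: 47 + 3 + 9 + 27 + 31 = 117.
Column 3: -1 + 15 + 21 + 37 + 43 = 115.
Column 4: 11 + 25 + 33 + 39 + 5 = 113.
Column 5: 23 + 29 + 45 + 1 + 17 = 115.

No — row 3 sums to 115 but column 4 sums to 113.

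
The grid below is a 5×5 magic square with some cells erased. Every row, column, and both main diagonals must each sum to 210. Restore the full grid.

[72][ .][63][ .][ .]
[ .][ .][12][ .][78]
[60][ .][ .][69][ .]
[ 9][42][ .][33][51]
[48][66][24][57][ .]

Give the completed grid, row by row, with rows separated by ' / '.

72 30 63 6 39 / 21 54 12 45 78 / 60 18 36 69 27 / 9 42 75 33 51 / 48 66 24 57 15

From row 4, 210 − (9 + 42 + 33 + 51) gives (4,3) = 75.
From row 5, 210 − (48 + 66 + 24 + 57) gives (5,5) = 15.
The remaining cell in column 1 is (2,1) = 210 − 189 = 21.
From column 3, 210 − (63 + 12 + 75 + 24) gives (3,3) = 36.
Main diagonal must total 210; the given cells sum to 156, so (2,2) = 54.
Row 2 must total 210; the given cells sum to 165, so (2,4) = 45.
Column 4 must total 210; the given cells sum to 204, so (1,4) = 6.
Anti-diagonal must total 210; the given cells sum to 171, so (1,5) = 39.
The remaining cell in row 1 is (1,2) = 210 − 180 = 30.
Column 2: 30 + 54 + 42 + 66 + ? = 210, so (3,2) = 18.
Column 5: 39 + 78 + 51 + 15 + ? = 210, so (3,5) = 27.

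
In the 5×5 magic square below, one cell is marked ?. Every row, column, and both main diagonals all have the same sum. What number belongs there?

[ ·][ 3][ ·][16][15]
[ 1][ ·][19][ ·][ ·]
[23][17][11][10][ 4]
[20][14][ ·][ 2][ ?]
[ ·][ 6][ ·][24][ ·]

Row 3 is complete and sums to 65; that is the magic constant.
Using column 2: 3 + 17 + 14 + 6 + ? → (2,2) = 65 − 40 = 25.
Using column 4: 16 + 10 + 2 + 24 + ? → (2,4) = 65 − 52 = 13.
Anti-diagonal: 15 + 13 + 11 + 14 + ? = 65, so (5,1) = 12.
Row 2 needs 65; the known cells sum to 58, so (2,5) = 7.
Column 1 needs 65; the known cells sum to 56, so (1,1) = 9.
Main diagonal needs 65; the known cells sum to 47, so (5,5) = 18.
Using row 1: 9 + 3 + 16 + 15 + ? → (1,3) = 65 − 43 = 22.
From row 5, 65 − (12 + 6 + 24 + 18) gives (5,3) = 5.
The remaining cell in column 3 is (4,3) = 65 − 57 = 8.
Column 5: 15 + 7 + 4 + 18 + ? = 65, so (4,5) = 21.

21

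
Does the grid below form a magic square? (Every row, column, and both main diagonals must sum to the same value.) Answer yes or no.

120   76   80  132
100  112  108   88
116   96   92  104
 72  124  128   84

Yes

Row 1: 120 + 76 + 80 + 132 = 408.
Row 2: 100 + 112 + 108 + 88 = 408.
Row 3: 116 + 96 + 92 + 104 = 408.
Row 4: 72 + 124 + 128 + 84 = 408.
Column 1: 120 + 100 + 116 + 72 = 408.
Column 2: 76 + 112 + 96 + 124 = 408.
Column 3: 80 + 108 + 92 + 128 = 408.
Column 4: 132 + 88 + 104 + 84 = 408.
Main diagonal: 120 + 112 + 92 + 84 = 408.
Anti-diagonal: 132 + 108 + 96 + 72 = 408.
All lines sum to 408.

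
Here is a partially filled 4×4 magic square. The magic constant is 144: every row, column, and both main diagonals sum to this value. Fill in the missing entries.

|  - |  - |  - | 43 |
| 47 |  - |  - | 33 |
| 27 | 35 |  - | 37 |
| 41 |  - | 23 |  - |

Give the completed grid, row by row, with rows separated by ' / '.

29 21 51 43 / 47 39 25 33 / 27 35 45 37 / 41 49 23 31

Using row 3: 27 + 35 + 37 + ? → (3,3) = 144 − 99 = 45.
From column 1, 144 − (47 + 27 + 41) gives (1,1) = 29.
Column 4 needs 144; the known cells sum to 113, so (4,4) = 31.
Main diagonal: 29 + 45 + 31 + ? = 144, so (2,2) = 39.
The remaining cell in anti-diagonal is (2,3) = 144 − 119 = 25.
Using row 4: 41 + 23 + 31 + ? → (4,2) = 144 − 95 = 49.
Column 2: 39 + 35 + 49 + ? = 144, so (1,2) = 21.
The remaining cell in column 3 is (1,3) = 144 − 93 = 51.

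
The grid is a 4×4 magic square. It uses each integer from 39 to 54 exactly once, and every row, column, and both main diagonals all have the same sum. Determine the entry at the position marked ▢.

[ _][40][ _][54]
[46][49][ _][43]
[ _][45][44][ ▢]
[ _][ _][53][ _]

47

The entries are 39 through 54, which sum to 744, so each line sums to 744/4 = 186.
Row 2 must total 186; the given cells sum to 138, so (2,3) = 48.
The remaining cell in column 2 is (4,2) = 186 − 134 = 52.
Column 3 must total 186; the given cells sum to 145, so (1,3) = 41.
Anti-diagonal needs 186; the known cells sum to 147, so (4,1) = 39.
Row 1 needs 186; the known cells sum to 135, so (1,1) = 51.
Row 4 needs 186; the known cells sum to 144, so (4,4) = 42.
The remaining cell in column 1 is (3,1) = 186 − 136 = 50.
From column 4, 186 − (54 + 43 + 42) gives (3,4) = 47.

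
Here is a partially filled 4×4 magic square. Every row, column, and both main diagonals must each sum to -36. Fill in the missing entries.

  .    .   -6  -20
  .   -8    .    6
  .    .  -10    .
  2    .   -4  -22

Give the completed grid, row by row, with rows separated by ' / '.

4 -14 -6 -20 / -18 -8 -16 6 / -24 -2 -10 0 / 2 -12 -4 -22

The remaining cell in row 4 is (4,2) = -36 − (-24) = -12.
Column 3: -6 + (-10) + (-4) + ? = -36, so (2,3) = -16.
Column 4 needs -36; the known cells sum to -36, so (3,4) = 0.
The remaining cell in main diagonal is (1,1) = -36 − (-40) = 4.
The remaining cell in anti-diagonal is (3,2) = -36 − (-34) = -2.
Row 1 must total -36; the given cells sum to -22, so (1,2) = -14.
Using row 2: -8 + (-16) + 6 + ? → (2,1) = -36 − (-18) = -18.
Row 3 must total -36; the given cells sum to -12, so (3,1) = -24.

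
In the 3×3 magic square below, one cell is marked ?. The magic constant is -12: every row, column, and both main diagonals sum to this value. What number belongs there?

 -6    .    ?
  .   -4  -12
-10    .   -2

Using row 2: -4 + (-12) + ? → (2,1) = -12 − (-16) = 4.
Using row 3: -10 + (-2) + ? → (3,2) = -12 − (-12) = 0.
Using column 2: -4 + 0 + ? → (1,2) = -12 − (-4) = -8.
The remaining cell in column 3 is (1,3) = -12 − (-14) = 2.

2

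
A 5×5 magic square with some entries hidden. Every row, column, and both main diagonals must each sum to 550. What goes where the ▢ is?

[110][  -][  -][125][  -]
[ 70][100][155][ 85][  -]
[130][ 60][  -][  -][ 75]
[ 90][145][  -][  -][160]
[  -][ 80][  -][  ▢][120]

The remaining cell in row 2 is (2,5) = 550 − 410 = 140.
Using column 1: 110 + 70 + 130 + 90 + ? → (5,1) = 550 − 400 = 150.
Column 2: 100 + 60 + 145 + 80 + ? = 550, so (1,2) = 165.
Column 5 needs 550; the known cells sum to 495, so (1,5) = 55.
Anti-diagonal needs 550; the known cells sum to 435, so (3,3) = 115.
Row 1 must total 550; the given cells sum to 455, so (1,3) = 95.
Row 3: 130 + 60 + 115 + 75 + ? = 550, so (3,4) = 170.
From main diagonal, 550 − (110 + 100 + 115 + 120) gives (4,4) = 105.
Row 4 needs 550; the known cells sum to 500, so (4,3) = 50.
From column 3, 550 − (95 + 155 + 115 + 50) gives (5,3) = 135.
Using column 4: 125 + 85 + 170 + 105 + ? → (5,4) = 550 − 485 = 65.

65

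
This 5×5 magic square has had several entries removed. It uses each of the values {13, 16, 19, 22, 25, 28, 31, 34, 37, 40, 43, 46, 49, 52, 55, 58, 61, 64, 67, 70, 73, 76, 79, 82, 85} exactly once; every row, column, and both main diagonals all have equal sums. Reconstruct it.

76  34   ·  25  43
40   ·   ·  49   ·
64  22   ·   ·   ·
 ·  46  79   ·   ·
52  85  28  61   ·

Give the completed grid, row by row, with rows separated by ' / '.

76 34 67 25 43 / 40 58 16 49 82 / 64 22 55 73 31 / 13 46 79 37 70 / 52 85 28 61 19

The 25 entries sum to 1225, so each line sums to 1225/5 = 245.
Row 1 must total 245; the given cells sum to 178, so (1,3) = 67.
From row 5, 245 − (52 + 85 + 28 + 61) gives (5,5) = 19.
Column 1 must total 245; the given cells sum to 232, so (4,1) = 13.
From column 2, 245 − (34 + 22 + 46 + 85) gives (2,2) = 58.
Anti-diagonal needs 245; the known cells sum to 190, so (3,3) = 55.
Using column 3: 67 + 55 + 79 + 28 + ? → (2,3) = 245 − 229 = 16.
Main diagonal: 76 + 58 + 55 + 19 + ? = 245, so (4,4) = 37.
Using row 2: 40 + 58 + 16 + 49 + ? → (2,5) = 245 − 163 = 82.
Row 4: 13 + 46 + 79 + 37 + ? = 245, so (4,5) = 70.
From column 4, 245 − (25 + 49 + 37 + 61) gives (3,4) = 73.
Column 5 needs 245; the known cells sum to 214, so (3,5) = 31.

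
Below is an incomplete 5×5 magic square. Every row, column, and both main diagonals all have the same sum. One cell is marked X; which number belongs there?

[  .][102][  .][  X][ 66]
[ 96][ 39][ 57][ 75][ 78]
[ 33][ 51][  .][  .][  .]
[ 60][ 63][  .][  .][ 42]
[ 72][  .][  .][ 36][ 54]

48

Row 2 is complete and sums to 345; that is the magic constant.
Column 1 must total 345; the given cells sum to 261, so (1,1) = 84.
The remaining cell in column 2 is (5,2) = 345 − 255 = 90.
From column 5, 345 − (66 + 78 + 42 + 54) gives (3,5) = 105.
Anti-diagonal: 66 + 75 + 63 + 72 + ? = 345, so (3,3) = 69.
The remaining cell in row 3 is (3,4) = 345 − 258 = 87.
From row 5, 345 − (72 + 90 + 36 + 54) gives (5,3) = 93.
Main diagonal must total 345; the given cells sum to 246, so (4,4) = 99.
From row 4, 345 − (60 + 63 + 99 + 42) gives (4,3) = 81.
From column 3, 345 − (57 + 69 + 81 + 93) gives (1,3) = 45.
Column 4 needs 345; the known cells sum to 297, so (1,4) = 48.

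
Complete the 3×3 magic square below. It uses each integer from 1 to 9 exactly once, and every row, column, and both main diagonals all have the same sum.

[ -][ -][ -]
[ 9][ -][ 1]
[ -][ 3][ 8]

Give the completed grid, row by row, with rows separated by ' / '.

2 7 6 / 9 5 1 / 4 3 8

The entries are 1 through 9, which sum to 45, so each line sums to 45/3 = 15.
The remaining cell in row 2 is (2,2) = 15 − 10 = 5.
Using row 3: 3 + 8 + ? → (3,1) = 15 − 11 = 4.
Column 1 must total 15; the given cells sum to 13, so (1,1) = 2.
Column 2: 5 + 3 + ? = 15, so (1,2) = 7.
Column 3 must total 15; the given cells sum to 9, so (1,3) = 6.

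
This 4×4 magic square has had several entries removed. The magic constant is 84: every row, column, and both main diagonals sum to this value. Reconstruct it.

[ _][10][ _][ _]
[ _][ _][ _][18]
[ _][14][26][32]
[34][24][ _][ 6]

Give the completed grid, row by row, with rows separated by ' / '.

16 10 30 28 / 22 36 8 18 / 12 14 26 32 / 34 24 20 6

Row 3 needs 84; the known cells sum to 72, so (3,1) = 12.
From row 4, 84 − (34 + 24 + 6) gives (4,3) = 20.
Using column 2: 10 + 14 + 24 + ? → (2,2) = 84 − 48 = 36.
The remaining cell in column 4 is (1,4) = 84 − 56 = 28.
The remaining cell in main diagonal is (1,1) = 84 − 68 = 16.
From anti-diagonal, 84 − (28 + 14 + 34) gives (2,3) = 8.
Row 1 needs 84; the known cells sum to 54, so (1,3) = 30.
Row 2: 36 + 8 + 18 + ? = 84, so (2,1) = 22.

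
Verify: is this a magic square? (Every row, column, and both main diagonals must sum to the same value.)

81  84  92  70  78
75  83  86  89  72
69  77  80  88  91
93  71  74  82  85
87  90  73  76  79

Row 1: 81 + 84 + 92 + 70 + 78 = 405.
Row 2: 75 + 83 + 86 + 89 + 72 = 405.
Row 3: 69 + 77 + 80 + 88 + 91 = 405.
Row 4: 93 + 71 + 74 + 82 + 85 = 405.
Row 5: 87 + 90 + 73 + 76 + 79 = 405.
Column 1: 81 + 75 + 69 + 93 + 87 = 405.
Column 2: 84 + 83 + 77 + 71 + 90 = 405.
Column 3: 92 + 86 + 80 + 74 + 73 = 405.
Column 4: 70 + 89 + 88 + 82 + 76 = 405.
Column 5: 78 + 72 + 91 + 85 + 79 = 405.
Main diagonal: 81 + 83 + 80 + 82 + 79 = 405.
Anti-diagonal: 78 + 89 + 80 + 71 + 87 = 405.
All lines sum to 405.

Yes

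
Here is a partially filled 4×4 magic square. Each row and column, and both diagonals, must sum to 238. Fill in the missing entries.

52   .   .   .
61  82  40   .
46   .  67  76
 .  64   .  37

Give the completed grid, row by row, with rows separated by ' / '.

From row 2, 238 − (61 + 82 + 40) gives (2,4) = 55.
From row 3, 238 − (46 + 67 + 76) gives (3,2) = 49.
The remaining cell in column 1 is (4,1) = 238 − 159 = 79.
Column 2 needs 238; the known cells sum to 195, so (1,2) = 43.
Column 4: 55 + 76 + 37 + ? = 238, so (1,4) = 70.
The remaining cell in row 1 is (1,3) = 238 − 165 = 73.
Using row 4: 79 + 64 + 37 + ? → (4,3) = 238 − 180 = 58.

52 43 73 70 / 61 82 40 55 / 46 49 67 76 / 79 64 58 37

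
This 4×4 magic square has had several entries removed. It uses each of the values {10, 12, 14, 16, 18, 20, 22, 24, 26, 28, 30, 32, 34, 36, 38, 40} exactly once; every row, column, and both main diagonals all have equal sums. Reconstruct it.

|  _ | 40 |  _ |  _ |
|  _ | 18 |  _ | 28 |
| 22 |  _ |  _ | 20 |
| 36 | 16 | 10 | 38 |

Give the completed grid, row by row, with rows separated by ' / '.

12 40 34 14 / 30 18 24 28 / 22 26 32 20 / 36 16 10 38

The 16 entries sum to 400, so each line sums to 400/4 = 100.
From column 2, 100 − (40 + 18 + 16) gives (3,2) = 26.
Column 4 needs 100; the known cells sum to 86, so (1,4) = 14.
The remaining cell in anti-diagonal is (2,3) = 100 − 76 = 24.
Row 2 needs 100; the known cells sum to 70, so (2,1) = 30.
Row 3 needs 100; the known cells sum to 68, so (3,3) = 32.
The remaining cell in column 1 is (1,1) = 100 − 88 = 12.
Column 3 needs 100; the known cells sum to 66, so (1,3) = 34.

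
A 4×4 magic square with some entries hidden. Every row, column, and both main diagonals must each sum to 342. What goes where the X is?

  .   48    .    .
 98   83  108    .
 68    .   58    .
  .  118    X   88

Row 2: 98 + 83 + 108 + ? = 342, so (2,4) = 53.
The remaining cell in column 2 is (3,2) = 342 − 249 = 93.
Main diagonal needs 342; the known cells sum to 229, so (1,1) = 113.
From row 3, 342 − (68 + 93 + 58) gives (3,4) = 123.
From column 1, 342 − (113 + 98 + 68) gives (4,1) = 63.
From column 4, 342 − (53 + 123 + 88) gives (1,4) = 78.
Row 1 must total 342; the given cells sum to 239, so (1,3) = 103.
Row 4 must total 342; the given cells sum to 269, so (4,3) = 73.

73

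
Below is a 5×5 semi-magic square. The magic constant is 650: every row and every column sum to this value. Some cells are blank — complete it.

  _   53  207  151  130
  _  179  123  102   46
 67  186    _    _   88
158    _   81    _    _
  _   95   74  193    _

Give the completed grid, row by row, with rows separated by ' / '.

109 53 207 151 130 / 200 179 123 102 46 / 67 186 165 144 88 / 158 137 81 60 214 / 116 95 74 193 172

Row 1 must total 650; the given cells sum to 541, so (1,1) = 109.
Using row 2: 179 + 123 + 102 + 46 + ? → (2,1) = 650 − 450 = 200.
Column 1 must total 650; the given cells sum to 534, so (5,1) = 116.
Column 2: 53 + 179 + 186 + 95 + ? = 650, so (4,2) = 137.
Column 3 must total 650; the given cells sum to 485, so (3,3) = 165.
From row 3, 650 − (67 + 186 + 165 + 88) gives (3,4) = 144.
The remaining cell in row 5 is (5,5) = 650 − 478 = 172.
Column 4 must total 650; the given cells sum to 590, so (4,4) = 60.
Using column 5: 130 + 46 + 88 + 172 + ? → (4,5) = 650 − 436 = 214.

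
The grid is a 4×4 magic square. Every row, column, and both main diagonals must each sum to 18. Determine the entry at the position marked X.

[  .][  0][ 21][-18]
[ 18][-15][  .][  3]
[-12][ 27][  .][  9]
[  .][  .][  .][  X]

24

From row 1, 18 − (0 + 21 + (-18)) gives (1,1) = 15.
The remaining cell in row 2 is (2,3) = 18 − 6 = 12.
Row 3 must total 18; the given cells sum to 24, so (3,3) = -6.
Column 1: 15 + 18 + (-12) + ? = 18, so (4,1) = -3.
Column 2 needs 18; the known cells sum to 12, so (4,2) = 6.
Column 3 needs 18; the known cells sum to 27, so (4,3) = -9.
Column 4 must total 18; the given cells sum to -6, so (4,4) = 24.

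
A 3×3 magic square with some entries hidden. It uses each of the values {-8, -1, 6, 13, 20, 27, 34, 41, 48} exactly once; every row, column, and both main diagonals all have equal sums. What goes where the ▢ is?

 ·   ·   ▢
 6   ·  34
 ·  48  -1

27

The 9 entries sum to 180, so each line sums to 180/3 = 60.
The remaining cell in row 2 is (2,2) = 60 − 40 = 20.
Row 3 must total 60; the given cells sum to 47, so (3,1) = 13.
From column 1, 60 − (6 + 13) gives (1,1) = 41.
The remaining cell in column 2 is (1,2) = 60 − 68 = -8.
Column 3: 34 + (-1) + ? = 60, so (1,3) = 27.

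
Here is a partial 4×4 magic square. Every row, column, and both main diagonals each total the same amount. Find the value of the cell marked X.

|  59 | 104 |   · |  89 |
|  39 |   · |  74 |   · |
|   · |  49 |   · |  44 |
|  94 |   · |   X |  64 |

79

Anti-diagonal is complete and sums to 306; that is the magic constant.
Using row 1: 59 + 104 + 89 + ? → (1,3) = 306 − 252 = 54.
Column 1: 59 + 39 + 94 + ? = 306, so (3,1) = 114.
The remaining cell in column 4 is (2,4) = 306 − 197 = 109.
From row 2, 306 − (39 + 74 + 109) gives (2,2) = 84.
Row 3 must total 306; the given cells sum to 207, so (3,3) = 99.
The remaining cell in column 2 is (4,2) = 306 − 237 = 69.
Column 3: 54 + 74 + 99 + ? = 306, so (4,3) = 79.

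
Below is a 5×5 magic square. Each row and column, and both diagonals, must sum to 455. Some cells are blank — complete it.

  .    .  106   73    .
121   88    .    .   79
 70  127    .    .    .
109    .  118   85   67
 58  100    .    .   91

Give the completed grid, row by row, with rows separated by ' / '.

97 64 106 73 115 / 121 88 55 112 79 / 70 127 94 61 103 / 109 76 118 85 67 / 58 100 82 124 91

Row 4 needs 455; the known cells sum to 379, so (4,2) = 76.
From column 1, 455 − (121 + 70 + 109 + 58) gives (1,1) = 97.
From column 2, 455 − (88 + 127 + 76 + 100) gives (1,2) = 64.
Main diagonal: 97 + 88 + 85 + 91 + ? = 455, so (3,3) = 94.
Row 1: 97 + 64 + 106 + 73 + ? = 455, so (1,5) = 115.
Column 5 needs 455; the known cells sum to 352, so (3,5) = 103.
From anti-diagonal, 455 − (115 + 94 + 76 + 58) gives (2,4) = 112.
Row 2 needs 455; the known cells sum to 400, so (2,3) = 55.
Row 3 needs 455; the known cells sum to 394, so (3,4) = 61.
From column 3, 455 − (106 + 55 + 94 + 118) gives (5,3) = 82.
Column 4 must total 455; the given cells sum to 331, so (5,4) = 124.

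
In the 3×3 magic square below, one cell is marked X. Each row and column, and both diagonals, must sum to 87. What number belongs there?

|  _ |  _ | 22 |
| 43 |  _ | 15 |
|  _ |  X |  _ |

1

Row 2 needs 87; the known cells sum to 58, so (2,2) = 29.
The remaining cell in column 3 is (3,3) = 87 − 37 = 50.
Main diagonal needs 87; the known cells sum to 79, so (1,1) = 8.
The remaining cell in anti-diagonal is (3,1) = 87 − 51 = 36.
Row 1 needs 87; the known cells sum to 30, so (1,2) = 57.
Row 3: 36 + 50 + ? = 87, so (3,2) = 1.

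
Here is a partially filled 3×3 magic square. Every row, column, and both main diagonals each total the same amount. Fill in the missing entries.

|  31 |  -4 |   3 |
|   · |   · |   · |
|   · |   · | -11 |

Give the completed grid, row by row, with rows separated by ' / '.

Row 1 is already complete: 31 + -4 + 3 = 30, so that is the magic constant.
Column 3 must total 30; the given cells sum to -8, so (2,3) = 38.
The remaining cell in main diagonal is (2,2) = 30 − 20 = 10.
Anti-diagonal needs 30; the known cells sum to 13, so (3,1) = 17.
Row 2: 10 + 38 + ? = 30, so (2,1) = -18.
The remaining cell in row 3 is (3,2) = 30 − 6 = 24.

31 -4 3 / -18 10 38 / 17 24 -11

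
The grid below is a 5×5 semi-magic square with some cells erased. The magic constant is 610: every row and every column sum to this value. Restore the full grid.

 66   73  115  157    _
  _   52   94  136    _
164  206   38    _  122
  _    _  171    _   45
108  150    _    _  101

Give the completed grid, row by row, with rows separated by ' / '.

Using row 1: 66 + 73 + 115 + 157 + ? → (1,5) = 610 − 411 = 199.
Row 3 must total 610; the given cells sum to 530, so (3,4) = 80.
The remaining cell in column 2 is (4,2) = 610 − 481 = 129.
Column 3 must total 610; the given cells sum to 418, so (5,3) = 192.
Column 5 must total 610; the given cells sum to 467, so (2,5) = 143.
Row 2: 52 + 94 + 136 + 143 + ? = 610, so (2,1) = 185.
Row 5: 108 + 150 + 192 + 101 + ? = 610, so (5,4) = 59.
From column 1, 610 − (66 + 185 + 164 + 108) gives (4,1) = 87.
The remaining cell in column 4 is (4,4) = 610 − 432 = 178.

66 73 115 157 199 / 185 52 94 136 143 / 164 206 38 80 122 / 87 129 171 178 45 / 108 150 192 59 101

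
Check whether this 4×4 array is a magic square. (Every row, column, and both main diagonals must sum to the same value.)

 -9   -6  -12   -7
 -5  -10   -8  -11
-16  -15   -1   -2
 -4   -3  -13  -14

Yes

Row 1: -9 + (-6) + (-12) + (-7) = -34.
Row 2: -5 + (-10) + (-8) + (-11) = -34.
Row 3: -16 + (-15) + (-1) + (-2) = -34.
Row 4: -4 + (-3) + (-13) + (-14) = -34.
Column 1: -9 + (-5) + (-16) + (-4) = -34.
Column 2: -6 + (-10) + (-15) + (-3) = -34.
Column 3: -12 + (-8) + (-1) + (-13) = -34.
Column 4: -7 + (-11) + (-2) + (-14) = -34.
Main diagonal: -9 + (-10) + (-1) + (-14) = -34.
Anti-diagonal: -7 + (-8) + (-15) + (-4) = -34.
All lines sum to -34.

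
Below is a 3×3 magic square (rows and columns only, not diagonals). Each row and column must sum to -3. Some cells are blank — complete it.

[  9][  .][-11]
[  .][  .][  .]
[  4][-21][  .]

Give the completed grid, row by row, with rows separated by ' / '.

Row 1 needs -3; the known cells sum to -2, so (1,2) = -1.
From row 3, -3 − (4 + (-21)) gives (3,3) = 14.
The remaining cell in column 1 is (2,1) = -3 − 13 = -16.
Column 2: -1 + (-21) + ? = -3, so (2,2) = 19.
Column 3 needs -3; the known cells sum to 3, so (2,3) = -6.

9 -1 -11 / -16 19 -6 / 4 -21 14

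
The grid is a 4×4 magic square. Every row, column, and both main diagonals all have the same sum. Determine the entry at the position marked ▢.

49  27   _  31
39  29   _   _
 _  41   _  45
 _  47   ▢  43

33

Column 2 is complete and sums to 144; that is the magic constant.
The remaining cell in row 1 is (1,3) = 144 − 107 = 37.
Column 4: 31 + 45 + 43 + ? = 144, so (2,4) = 25.
Main diagonal must total 144; the given cells sum to 121, so (3,3) = 23.
Row 2 needs 144; the known cells sum to 93, so (2,3) = 51.
The remaining cell in row 3 is (3,1) = 144 − 109 = 35.
Column 1: 49 + 39 + 35 + ? = 144, so (4,1) = 21.
Using column 3: 37 + 51 + 23 + ? → (4,3) = 144 − 111 = 33.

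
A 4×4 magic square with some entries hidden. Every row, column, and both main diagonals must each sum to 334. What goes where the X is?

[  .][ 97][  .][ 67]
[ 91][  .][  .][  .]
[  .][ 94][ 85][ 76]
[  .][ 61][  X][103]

70

Row 3: 94 + 85 + 76 + ? = 334, so (3,1) = 79.
Column 2 needs 334; the known cells sum to 252, so (2,2) = 82.
Column 4: 67 + 76 + 103 + ? = 334, so (2,4) = 88.
Using main diagonal: 82 + 85 + 103 + ? → (1,1) = 334 − 270 = 64.
Row 1 needs 334; the known cells sum to 228, so (1,3) = 106.
Row 2 needs 334; the known cells sum to 261, so (2,3) = 73.
Column 1: 64 + 91 + 79 + ? = 334, so (4,1) = 100.
Column 3 needs 334; the known cells sum to 264, so (4,3) = 70.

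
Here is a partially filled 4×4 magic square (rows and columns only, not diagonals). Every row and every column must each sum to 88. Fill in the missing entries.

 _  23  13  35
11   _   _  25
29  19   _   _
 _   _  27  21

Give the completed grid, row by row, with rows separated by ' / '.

Using row 1: 23 + 13 + 35 + ? → (1,1) = 88 − 71 = 17.
Using column 1: 17 + 11 + 29 + ? → (4,1) = 88 − 57 = 31.
Column 4 needs 88; the known cells sum to 81, so (3,4) = 7.
Row 3 needs 88; the known cells sum to 55, so (3,3) = 33.
From row 4, 88 − (31 + 27 + 21) gives (4,2) = 9.
Using column 2: 23 + 19 + 9 + ? → (2,2) = 88 − 51 = 37.
Column 3: 13 + 33 + 27 + ? = 88, so (2,3) = 15.

17 23 13 35 / 11 37 15 25 / 29 19 33 7 / 31 9 27 21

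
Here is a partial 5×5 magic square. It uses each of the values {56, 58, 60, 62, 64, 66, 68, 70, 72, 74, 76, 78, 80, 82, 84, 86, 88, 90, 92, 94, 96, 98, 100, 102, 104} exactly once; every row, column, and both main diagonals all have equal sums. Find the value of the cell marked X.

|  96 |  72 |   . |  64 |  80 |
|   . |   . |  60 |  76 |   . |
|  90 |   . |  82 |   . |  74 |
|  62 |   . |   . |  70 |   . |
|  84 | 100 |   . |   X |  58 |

The 25 entries sum to 2000, so each line sums to 2000/5 = 400.
Row 1: 96 + 72 + 64 + 80 + ? = 400, so (1,3) = 88.
From column 1, 400 − (96 + 90 + 62 + 84) gives (2,1) = 68.
Main diagonal must total 400; the given cells sum to 306, so (2,2) = 94.
The remaining cell in anti-diagonal is (4,2) = 400 − 322 = 78.
Row 2 must total 400; the given cells sum to 298, so (2,5) = 102.
Column 2 needs 400; the known cells sum to 344, so (3,2) = 56.
Column 5 needs 400; the known cells sum to 314, so (4,5) = 86.
Using row 3: 90 + 56 + 82 + 74 + ? → (3,4) = 400 − 302 = 98.
Row 4 must total 400; the given cells sum to 296, so (4,3) = 104.
Column 3 must total 400; the given cells sum to 334, so (5,3) = 66.
Column 4 must total 400; the given cells sum to 308, so (5,4) = 92.

92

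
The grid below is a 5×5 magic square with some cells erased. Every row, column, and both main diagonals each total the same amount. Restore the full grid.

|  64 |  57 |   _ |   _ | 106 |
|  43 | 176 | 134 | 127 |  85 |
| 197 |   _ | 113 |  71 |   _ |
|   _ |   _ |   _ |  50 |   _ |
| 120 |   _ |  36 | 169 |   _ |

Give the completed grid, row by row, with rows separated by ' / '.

Row 2 is already complete: 43 + 176 + 134 + 127 + 85 = 565, so that is the magic constant.
From column 1, 565 − (64 + 43 + 197 + 120) gives (4,1) = 141.
From column 4, 565 − (127 + 71 + 50 + 169) gives (1,4) = 148.
Using main diagonal: 64 + 176 + 113 + 50 + ? → (5,5) = 565 − 403 = 162.
Anti-diagonal must total 565; the given cells sum to 466, so (4,2) = 99.
Row 1 must total 565; the given cells sum to 375, so (1,3) = 190.
The remaining cell in row 5 is (5,2) = 565 − 487 = 78.
Using column 2: 57 + 176 + 99 + 78 + ? → (3,2) = 565 − 410 = 155.
Using column 3: 190 + 134 + 113 + 36 + ? → (4,3) = 565 − 473 = 92.
Row 3 needs 565; the known cells sum to 536, so (3,5) = 29.
Using row 4: 141 + 99 + 92 + 50 + ? → (4,5) = 565 − 382 = 183.

64 57 190 148 106 / 43 176 134 127 85 / 197 155 113 71 29 / 141 99 92 50 183 / 120 78 36 169 162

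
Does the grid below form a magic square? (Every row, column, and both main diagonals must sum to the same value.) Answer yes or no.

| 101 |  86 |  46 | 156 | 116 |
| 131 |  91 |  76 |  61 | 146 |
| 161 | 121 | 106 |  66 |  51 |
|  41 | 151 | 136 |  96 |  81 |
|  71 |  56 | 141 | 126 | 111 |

Yes

Row 1: 101 + 86 + 46 + 156 + 116 = 505.
Row 2: 131 + 91 + 76 + 61 + 146 = 505.
Row 3: 161 + 121 + 106 + 66 + 51 = 505.
Row 4: 41 + 151 + 136 + 96 + 81 = 505.
Row 5: 71 + 56 + 141 + 126 + 111 = 505.
Column 1: 101 + 131 + 161 + 41 + 71 = 505.
Column 2: 86 + 91 + 121 + 151 + 56 = 505.
Column 3: 46 + 76 + 106 + 136 + 141 = 505.
Column 4: 156 + 61 + 66 + 96 + 126 = 505.
Column 5: 116 + 146 + 51 + 81 + 111 = 505.
Main diagonal: 101 + 91 + 106 + 96 + 111 = 505.
Anti-diagonal: 116 + 61 + 106 + 151 + 71 = 505.
All lines sum to 505.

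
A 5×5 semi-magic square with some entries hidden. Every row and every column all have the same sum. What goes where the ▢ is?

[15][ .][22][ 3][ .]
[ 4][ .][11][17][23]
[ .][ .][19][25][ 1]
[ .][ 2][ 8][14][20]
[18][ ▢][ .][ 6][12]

Column 4 is complete and sums to 65; that is the magic constant.
From row 2, 65 − (4 + 11 + 17 + 23) gives (2,2) = 10.
Row 4 needs 65; the known cells sum to 44, so (4,1) = 21.
Column 1 must total 65; the given cells sum to 58, so (3,1) = 7.
Column 3 needs 65; the known cells sum to 60, so (5,3) = 5.
Column 5 needs 65; the known cells sum to 56, so (1,5) = 9.
Row 1 must total 65; the given cells sum to 49, so (1,2) = 16.
The remaining cell in row 3 is (3,2) = 65 − 52 = 13.
From row 5, 65 − (18 + 5 + 6 + 12) gives (5,2) = 24.

24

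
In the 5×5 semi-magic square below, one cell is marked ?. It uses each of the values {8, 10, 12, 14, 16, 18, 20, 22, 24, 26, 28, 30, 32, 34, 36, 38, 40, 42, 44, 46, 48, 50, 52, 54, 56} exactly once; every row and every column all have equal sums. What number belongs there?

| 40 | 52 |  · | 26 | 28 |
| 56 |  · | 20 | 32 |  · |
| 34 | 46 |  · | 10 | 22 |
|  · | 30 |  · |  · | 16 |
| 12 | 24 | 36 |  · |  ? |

The 25 entries sum to 800, so each line sums to 800/5 = 160.
From row 1, 160 − (40 + 52 + 26 + 28) gives (1,3) = 14.
Using row 3: 34 + 46 + 10 + 22 + ? → (3,3) = 160 − 112 = 48.
Column 1 must total 160; the given cells sum to 142, so (4,1) = 18.
Column 2: 52 + 46 + 30 + 24 + ? = 160, so (2,2) = 8.
Using column 3: 14 + 20 + 48 + 36 + ? → (4,3) = 160 − 118 = 42.
Using row 2: 56 + 8 + 20 + 32 + ? → (2,5) = 160 − 116 = 44.
Row 4 must total 160; the given cells sum to 106, so (4,4) = 54.
Column 4: 26 + 32 + 10 + 54 + ? = 160, so (5,4) = 38.
The remaining cell in column 5 is (5,5) = 160 − 110 = 50.

50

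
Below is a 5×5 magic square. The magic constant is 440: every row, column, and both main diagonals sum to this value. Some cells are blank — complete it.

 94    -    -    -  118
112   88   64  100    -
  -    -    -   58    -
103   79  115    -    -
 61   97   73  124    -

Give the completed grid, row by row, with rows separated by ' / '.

Using row 2: 112 + 88 + 64 + 100 + ? → (2,5) = 440 − 364 = 76.
Row 5 needs 440; the known cells sum to 355, so (5,5) = 85.
Using column 1: 94 + 112 + 103 + 61 + ? → (3,1) = 440 − 370 = 70.
From anti-diagonal, 440 − (118 + 100 + 79 + 61) gives (3,3) = 82.
Column 3 must total 440; the given cells sum to 334, so (1,3) = 106.
Main diagonal must total 440; the given cells sum to 349, so (4,4) = 91.
Row 4 must total 440; the given cells sum to 388, so (4,5) = 52.
Using column 4: 100 + 58 + 91 + 124 + ? → (1,4) = 440 − 373 = 67.
Column 5: 118 + 76 + 52 + 85 + ? = 440, so (3,5) = 109.
From row 1, 440 − (94 + 106 + 67 + 118) gives (1,2) = 55.
The remaining cell in row 3 is (3,2) = 440 − 319 = 121.

94 55 106 67 118 / 112 88 64 100 76 / 70 121 82 58 109 / 103 79 115 91 52 / 61 97 73 124 85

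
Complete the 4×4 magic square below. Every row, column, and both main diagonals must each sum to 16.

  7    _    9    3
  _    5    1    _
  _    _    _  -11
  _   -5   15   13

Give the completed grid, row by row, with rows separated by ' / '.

Row 1 needs 16; the known cells sum to 19, so (1,2) = -3.
Using row 4: -5 + 15 + 13 + ? → (4,1) = 16 − 23 = -7.
Column 2 needs 16; the known cells sum to -3, so (3,2) = 19.
Column 3 must total 16; the given cells sum to 25, so (3,3) = -9.
From column 4, 16 − (3 + (-11) + 13) gives (2,4) = 11.
Row 2: 5 + 1 + 11 + ? = 16, so (2,1) = -1.
From row 3, 16 − (19 + (-9) + (-11)) gives (3,1) = 17.

7 -3 9 3 / -1 5 1 11 / 17 19 -9 -11 / -7 -5 15 13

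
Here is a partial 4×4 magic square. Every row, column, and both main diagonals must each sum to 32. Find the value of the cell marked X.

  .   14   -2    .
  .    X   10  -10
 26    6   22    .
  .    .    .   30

-6

The remaining cell in row 3 is (3,4) = 32 − 54 = -22.
From column 3, 32 − (-2 + 10 + 22) gives (4,3) = 2.
The remaining cell in column 4 is (1,4) = 32 − (-2) = 34.
Using anti-diagonal: 34 + 10 + 6 + ? → (4,1) = 32 − 50 = -18.
The remaining cell in row 1 is (1,1) = 32 − 46 = -14.
The remaining cell in row 4 is (4,2) = 32 − 14 = 18.
Using column 1: -14 + 26 + (-18) + ? → (2,1) = 32 − (-6) = 38.
From column 2, 32 − (14 + 6 + 18) gives (2,2) = -6.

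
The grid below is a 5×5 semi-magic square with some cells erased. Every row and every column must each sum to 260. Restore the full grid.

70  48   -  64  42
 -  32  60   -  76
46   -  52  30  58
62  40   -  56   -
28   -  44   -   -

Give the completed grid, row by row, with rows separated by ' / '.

From row 1, 260 − (70 + 48 + 64 + 42) gives (1,3) = 36.
Using row 3: 46 + 52 + 30 + 58 + ? → (3,2) = 260 − 186 = 74.
The remaining cell in column 1 is (2,1) = 260 − 206 = 54.
The remaining cell in column 2 is (5,2) = 260 − 194 = 66.
Column 3: 36 + 60 + 52 + 44 + ? = 260, so (4,3) = 68.
Row 2 needs 260; the known cells sum to 222, so (2,4) = 38.
Row 4: 62 + 40 + 68 + 56 + ? = 260, so (4,5) = 34.
Using column 4: 64 + 38 + 30 + 56 + ? → (5,4) = 260 − 188 = 72.
The remaining cell in column 5 is (5,5) = 260 − 210 = 50.

70 48 36 64 42 / 54 32 60 38 76 / 46 74 52 30 58 / 62 40 68 56 34 / 28 66 44 72 50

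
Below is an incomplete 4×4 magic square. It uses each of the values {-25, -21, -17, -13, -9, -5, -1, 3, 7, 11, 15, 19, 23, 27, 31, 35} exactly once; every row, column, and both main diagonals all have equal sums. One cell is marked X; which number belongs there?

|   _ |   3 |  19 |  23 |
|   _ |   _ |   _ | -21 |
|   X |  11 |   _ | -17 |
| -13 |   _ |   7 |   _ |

31

The 16 entries sum to 80, so each line sums to 80/4 = 20.
Row 1: 3 + 19 + 23 + ? = 20, so (1,1) = -25.
The remaining cell in column 4 is (4,4) = 20 − (-15) = 35.
Anti-diagonal needs 20; the known cells sum to 21, so (2,3) = -1.
Row 4: -13 + 7 + 35 + ? = 20, so (4,2) = -9.
Column 2 needs 20; the known cells sum to 5, so (2,2) = 15.
The remaining cell in column 3 is (3,3) = 20 − 25 = -5.
Row 2: 15 + (-1) + (-21) + ? = 20, so (2,1) = 27.
Row 3 needs 20; the known cells sum to -11, so (3,1) = 31.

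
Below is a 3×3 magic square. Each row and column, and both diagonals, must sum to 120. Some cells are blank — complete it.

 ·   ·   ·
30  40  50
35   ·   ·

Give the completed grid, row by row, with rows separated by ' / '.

55 20 45 / 30 40 50 / 35 60 25

Column 1 must total 120; the given cells sum to 65, so (1,1) = 55.
Main diagonal needs 120; the known cells sum to 95, so (3,3) = 25.
From anti-diagonal, 120 − (40 + 35) gives (1,3) = 45.
From row 1, 120 − (55 + 45) gives (1,2) = 20.
Using row 3: 35 + 25 + ? → (3,2) = 120 − 60 = 60.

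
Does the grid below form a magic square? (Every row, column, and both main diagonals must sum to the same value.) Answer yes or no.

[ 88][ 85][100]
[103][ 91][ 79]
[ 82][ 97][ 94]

Row 1: 88 + 85 + 100 = 273.
Row 2: 103 + 91 + 79 = 273.
Row 3: 82 + 97 + 94 = 273.
Column 1: 88 + 103 + 82 = 273.
Column 2: 85 + 91 + 97 = 273.
Column 3: 100 + 79 + 94 = 273.
Main diagonal: 88 + 91 + 94 = 273.
Anti-diagonal: 100 + 91 + 82 = 273.
All lines sum to 273.

Yes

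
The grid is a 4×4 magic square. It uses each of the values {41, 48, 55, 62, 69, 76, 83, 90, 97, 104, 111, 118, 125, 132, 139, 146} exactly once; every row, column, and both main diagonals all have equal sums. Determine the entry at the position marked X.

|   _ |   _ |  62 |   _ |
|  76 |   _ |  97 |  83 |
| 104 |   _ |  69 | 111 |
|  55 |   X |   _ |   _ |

125

The 16 entries sum to 1496, so each line sums to 1496/4 = 374.
Row 2 must total 374; the given cells sum to 256, so (2,2) = 118.
Row 3 needs 374; the known cells sum to 284, so (3,2) = 90.
Using column 1: 76 + 104 + 55 + ? → (1,1) = 374 − 235 = 139.
From column 3, 374 − (62 + 97 + 69) gives (4,3) = 146.
Using main diagonal: 139 + 118 + 69 + ? → (4,4) = 374 − 326 = 48.
Anti-diagonal needs 374; the known cells sum to 242, so (1,4) = 132.
The remaining cell in row 1 is (1,2) = 374 − 333 = 41.
Row 4 must total 374; the given cells sum to 249, so (4,2) = 125.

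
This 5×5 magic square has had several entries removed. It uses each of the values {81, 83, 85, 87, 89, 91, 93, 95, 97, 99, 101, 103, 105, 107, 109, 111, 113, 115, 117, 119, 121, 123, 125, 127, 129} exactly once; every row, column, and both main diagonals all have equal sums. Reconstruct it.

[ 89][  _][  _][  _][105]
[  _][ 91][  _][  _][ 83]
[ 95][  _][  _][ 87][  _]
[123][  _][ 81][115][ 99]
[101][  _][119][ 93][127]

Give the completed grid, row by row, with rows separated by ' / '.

The 25 entries sum to 2625, so each line sums to 2625/5 = 525.
Row 4 must total 525; the given cells sum to 418, so (4,2) = 107.
The remaining cell in row 5 is (5,2) = 525 − 440 = 85.
The remaining cell in column 1 is (2,1) = 525 − 408 = 117.
Column 5 must total 525; the given cells sum to 414, so (3,5) = 111.
Main diagonal must total 525; the given cells sum to 422, so (3,3) = 103.
Anti-diagonal needs 525; the known cells sum to 416, so (2,4) = 109.
The remaining cell in row 2 is (2,3) = 525 − 400 = 125.
Row 3 must total 525; the given cells sum to 396, so (3,2) = 129.
Column 2: 91 + 129 + 107 + 85 + ? = 525, so (1,2) = 113.
From column 3, 525 − (125 + 103 + 81 + 119) gives (1,3) = 97.
Column 4 must total 525; the given cells sum to 404, so (1,4) = 121.

89 113 97 121 105 / 117 91 125 109 83 / 95 129 103 87 111 / 123 107 81 115 99 / 101 85 119 93 127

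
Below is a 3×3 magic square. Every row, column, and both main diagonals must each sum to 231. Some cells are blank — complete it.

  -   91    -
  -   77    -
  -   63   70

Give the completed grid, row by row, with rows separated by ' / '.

Row 3 needs 231; the known cells sum to 133, so (3,1) = 98.
The remaining cell in main diagonal is (1,1) = 231 − 147 = 84.
From anti-diagonal, 231 − (77 + 98) gives (1,3) = 56.
Column 1: 84 + 98 + ? = 231, so (2,1) = 49.
Column 3 must total 231; the given cells sum to 126, so (2,3) = 105.

84 91 56 / 49 77 105 / 98 63 70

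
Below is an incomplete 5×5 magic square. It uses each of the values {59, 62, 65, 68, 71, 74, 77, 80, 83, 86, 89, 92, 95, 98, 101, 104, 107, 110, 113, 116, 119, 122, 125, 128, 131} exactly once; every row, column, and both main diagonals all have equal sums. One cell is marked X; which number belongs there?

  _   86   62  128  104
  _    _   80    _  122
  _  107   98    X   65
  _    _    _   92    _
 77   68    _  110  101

74

The 25 entries sum to 2375, so each line sums to 2375/5 = 475.
Row 1 must total 475; the given cells sum to 380, so (1,1) = 95.
Row 5 needs 475; the known cells sum to 356, so (5,3) = 119.
Column 3: 62 + 80 + 98 + 119 + ? = 475, so (4,3) = 116.
From column 5, 475 − (104 + 122 + 65 + 101) gives (4,5) = 83.
Main diagonal: 95 + 98 + 92 + 101 + ? = 475, so (2,2) = 89.
Column 2 needs 475; the known cells sum to 350, so (4,2) = 125.
Anti-diagonal needs 475; the known cells sum to 404, so (2,4) = 71.
Row 2 needs 475; the known cells sum to 362, so (2,1) = 113.
Using row 4: 125 + 116 + 92 + 83 + ? → (4,1) = 475 − 416 = 59.
The remaining cell in column 1 is (3,1) = 475 − 344 = 131.
Column 4 needs 475; the known cells sum to 401, so (3,4) = 74.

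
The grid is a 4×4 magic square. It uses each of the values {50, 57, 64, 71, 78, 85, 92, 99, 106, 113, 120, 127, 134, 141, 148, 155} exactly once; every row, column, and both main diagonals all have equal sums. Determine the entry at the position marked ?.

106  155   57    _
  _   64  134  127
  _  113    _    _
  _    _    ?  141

The 16 entries sum to 1640, so each line sums to 1640/4 = 410.
Row 1: 106 + 155 + 57 + ? = 410, so (1,4) = 92.
Row 2: 64 + 134 + 127 + ? = 410, so (2,1) = 85.
From column 2, 410 − (155 + 64 + 113) gives (4,2) = 78.
The remaining cell in column 4 is (3,4) = 410 − 360 = 50.
The remaining cell in main diagonal is (3,3) = 410 − 311 = 99.
The remaining cell in anti-diagonal is (4,1) = 410 − 339 = 71.
The remaining cell in row 3 is (3,1) = 410 − 262 = 148.
The remaining cell in row 4 is (4,3) = 410 − 290 = 120.

120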